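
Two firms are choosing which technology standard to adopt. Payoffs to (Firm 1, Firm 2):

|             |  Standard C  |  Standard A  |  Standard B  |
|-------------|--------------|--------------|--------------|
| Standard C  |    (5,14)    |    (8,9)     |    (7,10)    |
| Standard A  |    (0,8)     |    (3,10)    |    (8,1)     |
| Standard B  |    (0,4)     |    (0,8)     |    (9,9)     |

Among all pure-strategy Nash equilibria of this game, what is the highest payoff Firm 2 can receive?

Both Standard C is a pure NE (Firm 1: 5 ≥ 0; Firm 2: 14 ≥ 10). Firm 2 gets 14.
Both Standard B is a pure NE (Firm 1: 9 ≥ 8; Firm 2: 9 ≥ 8). Firm 2 gets 9.
Every other cell has a profitable deviation for at least one player. Highest of {14, 9} is 14.

14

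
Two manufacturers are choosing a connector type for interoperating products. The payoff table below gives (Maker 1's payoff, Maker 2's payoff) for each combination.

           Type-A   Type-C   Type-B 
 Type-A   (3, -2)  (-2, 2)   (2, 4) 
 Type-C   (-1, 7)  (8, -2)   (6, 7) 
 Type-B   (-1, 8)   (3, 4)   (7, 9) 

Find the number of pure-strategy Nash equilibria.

1

Both Type-B: Maker 1 gets 7 (best alternative 6); Maker 2 gets 9 (best alternative 8). Neither deviates — NE.
Both Type-A is not a NE: Maker 2 would switch to Type-B (4 > -2).
No other cell survives both best-response checks, so there is 1 pure NE.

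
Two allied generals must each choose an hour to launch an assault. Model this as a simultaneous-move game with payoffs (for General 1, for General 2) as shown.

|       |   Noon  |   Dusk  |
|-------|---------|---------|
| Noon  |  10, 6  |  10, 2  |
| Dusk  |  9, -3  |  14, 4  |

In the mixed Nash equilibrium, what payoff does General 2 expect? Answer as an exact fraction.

30/11

General 1 mixes with probability p on Noon, chosen so General 2 is indifferent: 6p + (-3)(1−p) = 2p + 4(1−p) gives p = 7/11.
General 2's expected payoff is 6·7/11 + (-3)·4/11 = 30/11.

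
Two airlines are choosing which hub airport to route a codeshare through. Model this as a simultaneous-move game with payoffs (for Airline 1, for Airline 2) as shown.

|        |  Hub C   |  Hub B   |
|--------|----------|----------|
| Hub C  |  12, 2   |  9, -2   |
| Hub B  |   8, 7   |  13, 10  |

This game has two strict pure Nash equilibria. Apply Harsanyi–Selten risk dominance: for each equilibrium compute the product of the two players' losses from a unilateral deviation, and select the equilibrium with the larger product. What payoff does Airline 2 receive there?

2

At both Hub C: Airline 1 loses 12 − 8 = 4 by deviating; Airline 2 loses 2 − (-2) = 4. Product = 4·4 = 16.
At both Hub B: Airline 1 loses 13 − 9 = 4 by deviating; Airline 2 loses 10 − 7 = 3. Product = 4·3 = 12.
16 > 12, so both Hub C is risk-dominant. Airline 2's payoff there is 2.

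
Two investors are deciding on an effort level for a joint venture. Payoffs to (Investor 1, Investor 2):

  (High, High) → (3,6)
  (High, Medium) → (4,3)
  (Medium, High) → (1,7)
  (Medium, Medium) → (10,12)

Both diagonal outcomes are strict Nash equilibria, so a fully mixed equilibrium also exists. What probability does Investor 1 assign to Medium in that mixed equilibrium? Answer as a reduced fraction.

3/8

Investor 1's mix p on High must make Investor 2 indifferent between High and Medium.
Investor 2's payoff from High: 6p + 7(1−p). From Medium: 3p + 12(1−p).
Set equal: 3p = 5(1−p) → p = 5/8.
Probability on Medium is 1 − 5/8 = 3/8.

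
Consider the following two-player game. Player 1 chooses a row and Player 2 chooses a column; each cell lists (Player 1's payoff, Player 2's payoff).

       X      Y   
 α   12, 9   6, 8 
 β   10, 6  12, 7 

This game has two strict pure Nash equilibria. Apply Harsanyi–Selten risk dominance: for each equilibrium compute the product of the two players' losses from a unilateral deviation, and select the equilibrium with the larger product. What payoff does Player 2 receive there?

At (α, X): Player 1 loses 12 − 10 = 2 by deviating; Player 2 loses 9 − 8 = 1. Product = 2·1 = 2.
At (β, Y): Player 1 loses 12 − 6 = 6 by deviating; Player 2 loses 7 − 6 = 1. Product = 6·1 = 6.
6 > 2, so (β, Y) is risk-dominant. Player 2's payoff there is 7.

7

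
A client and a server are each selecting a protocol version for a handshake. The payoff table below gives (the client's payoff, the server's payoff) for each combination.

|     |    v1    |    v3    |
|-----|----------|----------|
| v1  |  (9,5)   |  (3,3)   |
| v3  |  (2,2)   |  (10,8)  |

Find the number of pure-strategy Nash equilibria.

2

Both v1: the client gets 9 (best alternative 2); the server gets 5 (best alternative 3). Neither deviates — NE.
Both v3: the client gets 10 (best alternative 3); the server gets 8 (best alternative 2). Neither deviates — NE.
(v1, v3) is not a NE: the client would switch to v3 (10 > 3).
No other cell survives both best-response checks, so there are 2 pure NE.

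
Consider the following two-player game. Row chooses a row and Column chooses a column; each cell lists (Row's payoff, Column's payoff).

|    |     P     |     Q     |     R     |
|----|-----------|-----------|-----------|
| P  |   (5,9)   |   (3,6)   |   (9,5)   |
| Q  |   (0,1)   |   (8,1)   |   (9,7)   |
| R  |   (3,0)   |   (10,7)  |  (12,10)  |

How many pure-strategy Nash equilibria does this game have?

2

Both P: Row gets 5 (best alternative 3); Column gets 9 (best alternative 6). Neither deviates — NE.
Both R: Row gets 12 (best alternative 9); Column gets 10 (best alternative 7). Neither deviates — NE.
Both Q is not a NE: Row would switch to R (10 > 8).
No other cell survives both best-response checks, so there are 2 pure NE.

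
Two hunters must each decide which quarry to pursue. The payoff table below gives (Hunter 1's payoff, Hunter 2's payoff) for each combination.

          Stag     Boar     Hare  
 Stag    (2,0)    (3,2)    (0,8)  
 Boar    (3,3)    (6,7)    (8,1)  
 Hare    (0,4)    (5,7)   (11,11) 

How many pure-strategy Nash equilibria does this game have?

2

Both Boar: Hunter 1 gets 6 (best alternative 5); Hunter 2 gets 7 (best alternative 3). Neither deviates — NE.
Both Hare: Hunter 1 gets 11 (best alternative 8); Hunter 2 gets 11 (best alternative 7). Neither deviates — NE.
Both Stag is not a NE: Hunter 1 would switch to Boar (3 > 2).
No other cell survives both best-response checks, so there are 2 pure NE.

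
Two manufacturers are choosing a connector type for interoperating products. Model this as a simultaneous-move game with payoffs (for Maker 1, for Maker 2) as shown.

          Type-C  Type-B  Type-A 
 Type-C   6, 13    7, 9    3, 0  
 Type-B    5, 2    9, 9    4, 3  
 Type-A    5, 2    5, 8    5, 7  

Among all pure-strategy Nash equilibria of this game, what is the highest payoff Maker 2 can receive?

Both Type-C is a pure NE (Maker 1: 6 ≥ 5; Maker 2: 13 ≥ 9). Maker 2 gets 13.
Both Type-B is a pure NE (Maker 1: 9 ≥ 7; Maker 2: 9 ≥ 3). Maker 2 gets 9.
Every other cell has a profitable deviation for at least one player. Highest of {13, 9} is 13.

13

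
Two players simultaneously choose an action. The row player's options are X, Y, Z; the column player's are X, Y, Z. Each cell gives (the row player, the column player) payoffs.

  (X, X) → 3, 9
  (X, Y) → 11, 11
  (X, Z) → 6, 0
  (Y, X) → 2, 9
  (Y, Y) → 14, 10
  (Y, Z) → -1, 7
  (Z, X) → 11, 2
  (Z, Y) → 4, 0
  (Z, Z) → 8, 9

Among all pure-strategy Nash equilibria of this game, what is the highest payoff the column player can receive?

Both Y is a pure NE (the row player: 14 ≥ 11; the column player: 10 ≥ 9). The column player gets 10.
Both Z is a pure NE (the row player: 8 ≥ 6; the column player: 9 ≥ 2). The column player gets 9.
Every other cell has a profitable deviation for at least one player. Highest of {10, 9} is 10.

10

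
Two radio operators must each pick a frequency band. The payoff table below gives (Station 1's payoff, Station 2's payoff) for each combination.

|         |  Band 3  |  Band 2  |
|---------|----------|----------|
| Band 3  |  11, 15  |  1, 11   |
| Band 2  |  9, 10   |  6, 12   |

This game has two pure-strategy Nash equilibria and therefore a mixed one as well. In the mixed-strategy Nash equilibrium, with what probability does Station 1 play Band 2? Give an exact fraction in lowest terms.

Station 1's mix p on Band 3 must make Station 2 indifferent between Band 3 and Band 2.
Station 2's payoff from Band 3: 15p + 10(1−p). From Band 2: 11p + 12(1−p).
Set equal: 4p = 2(1−p) → p = 2/6 = 1/3.
Probability on Band 2 is 1 − 1/3 = 2/3.

2/3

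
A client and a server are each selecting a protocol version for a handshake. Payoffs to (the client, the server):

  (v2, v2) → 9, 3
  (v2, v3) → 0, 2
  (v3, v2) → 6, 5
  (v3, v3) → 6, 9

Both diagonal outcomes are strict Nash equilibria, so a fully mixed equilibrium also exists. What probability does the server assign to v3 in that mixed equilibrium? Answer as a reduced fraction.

The server's mix q on v2 must make the client indifferent between v2 and v3.
The client's payoff from v2: 9q + 0(1−q). From v3: 6q + 6(1−q).
Set equal: 3q = 6(1−q) → q = 6/9 = 2/3.
Probability on v3 is 1 − 2/3 = 1/3.

1/3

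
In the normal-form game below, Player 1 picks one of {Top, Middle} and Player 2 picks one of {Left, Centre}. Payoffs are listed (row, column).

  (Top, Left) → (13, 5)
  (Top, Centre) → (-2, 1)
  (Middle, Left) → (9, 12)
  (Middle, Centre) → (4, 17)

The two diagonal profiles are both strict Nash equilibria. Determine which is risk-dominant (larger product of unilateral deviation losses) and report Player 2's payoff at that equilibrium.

At (Top, Left): Player 1 loses 13 − 9 = 4 by deviating; Player 2 loses 5 − 1 = 4. Product = 4·4 = 16.
At (Middle, Centre): Player 1 loses 4 − (-2) = 6 by deviating; Player 2 loses 17 − 12 = 5. Product = 6·5 = 30.
30 > 16, so (Middle, Centre) is risk-dominant. Player 2's payoff there is 17.

17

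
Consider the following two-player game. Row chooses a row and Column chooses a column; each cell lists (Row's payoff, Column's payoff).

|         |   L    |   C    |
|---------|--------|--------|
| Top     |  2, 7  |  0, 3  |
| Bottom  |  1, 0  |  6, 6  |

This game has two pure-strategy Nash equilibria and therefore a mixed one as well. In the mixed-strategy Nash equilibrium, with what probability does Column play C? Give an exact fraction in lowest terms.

1/7

Column's mix q on L must make Row indifferent between Top and Bottom.
Row's payoff from Top: 2q + 0(1−q). From Bottom: 1q + 6(1−q).
Set equal: 1q = 6(1−q) → q = 6/7.
Probability on C is 1 − 6/7 = 1/7.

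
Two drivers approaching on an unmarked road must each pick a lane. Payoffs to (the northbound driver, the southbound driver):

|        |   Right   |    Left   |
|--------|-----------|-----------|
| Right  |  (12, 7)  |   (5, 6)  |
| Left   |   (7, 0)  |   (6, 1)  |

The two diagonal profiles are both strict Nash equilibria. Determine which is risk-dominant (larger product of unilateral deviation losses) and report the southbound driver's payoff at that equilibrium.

7

At both Right: the northbound driver loses 12 − 7 = 5 by deviating; the southbound driver loses 7 − 6 = 1. Product = 5·1 = 5.
At both Left: the northbound driver loses 6 − 5 = 1 by deviating; the southbound driver loses 1 − 0 = 1. Product = 1·1 = 1.
5 > 1, so both Right is risk-dominant. The southbound driver's payoff there is 7.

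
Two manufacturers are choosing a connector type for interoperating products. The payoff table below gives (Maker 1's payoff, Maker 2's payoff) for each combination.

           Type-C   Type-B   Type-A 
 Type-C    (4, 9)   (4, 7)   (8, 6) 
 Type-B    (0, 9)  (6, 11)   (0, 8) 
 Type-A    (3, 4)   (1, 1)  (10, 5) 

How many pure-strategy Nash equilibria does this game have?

3

Both Type-C: Maker 1 gets 4 (best alternative 3); Maker 2 gets 9 (best alternative 7). Neither deviates — NE.
Both Type-B: Maker 1 gets 6 (best alternative 4); Maker 2 gets 11 (best alternative 9). Neither deviates — NE.
Both Type-A: Maker 1 gets 10 (best alternative 8); Maker 2 gets 5 (best alternative 4). Neither deviates — NE.
(Type-B, Type-C) is not a NE: Maker 1 would switch to Type-C (4 > 0).
No other cell survives both best-response checks, so there are 3 pure NE.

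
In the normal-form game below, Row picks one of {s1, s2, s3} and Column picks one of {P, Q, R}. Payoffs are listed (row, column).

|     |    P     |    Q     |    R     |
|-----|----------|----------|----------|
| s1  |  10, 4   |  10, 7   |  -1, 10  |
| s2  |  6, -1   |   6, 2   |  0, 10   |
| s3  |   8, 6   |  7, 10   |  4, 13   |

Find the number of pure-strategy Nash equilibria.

(s3, R): Row gets 4 (best alternative 0); Column gets 13 (best alternative 10). Neither deviates — NE.
(s1, P) is not a NE: Column would switch to R (10 > 4).
No other cell survives both best-response checks, so there is 1 pure NE.

1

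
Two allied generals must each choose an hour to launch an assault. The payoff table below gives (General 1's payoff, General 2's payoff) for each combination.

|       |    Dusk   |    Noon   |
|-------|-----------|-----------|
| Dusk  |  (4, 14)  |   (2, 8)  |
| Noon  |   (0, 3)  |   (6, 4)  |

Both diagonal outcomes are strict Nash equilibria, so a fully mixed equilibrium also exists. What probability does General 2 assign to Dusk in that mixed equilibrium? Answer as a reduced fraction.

General 2's mix q on Dusk must make General 1 indifferent between Dusk and Noon.
General 1's payoff from Dusk: 4q + 2(1−q). From Noon: 0q + 6(1−q).
Set equal: 4q = 4(1−q) → q = 4/8 = 1/2.

1/2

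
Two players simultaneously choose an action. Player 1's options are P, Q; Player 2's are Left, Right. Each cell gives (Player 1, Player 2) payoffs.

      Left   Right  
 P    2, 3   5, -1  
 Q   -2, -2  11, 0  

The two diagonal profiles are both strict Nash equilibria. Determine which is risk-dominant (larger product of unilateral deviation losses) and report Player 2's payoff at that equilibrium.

3

At (P, Left): Player 1 loses 2 − (-2) = 4 by deviating; Player 2 loses 3 − (-1) = 4. Product = 4·4 = 16.
At (Q, Right): Player 1 loses 11 − 5 = 6 by deviating; Player 2 loses 0 − (-2) = 2. Product = 6·2 = 12.
16 > 12, so (P, Left) is risk-dominant. Player 2's payoff there is 3.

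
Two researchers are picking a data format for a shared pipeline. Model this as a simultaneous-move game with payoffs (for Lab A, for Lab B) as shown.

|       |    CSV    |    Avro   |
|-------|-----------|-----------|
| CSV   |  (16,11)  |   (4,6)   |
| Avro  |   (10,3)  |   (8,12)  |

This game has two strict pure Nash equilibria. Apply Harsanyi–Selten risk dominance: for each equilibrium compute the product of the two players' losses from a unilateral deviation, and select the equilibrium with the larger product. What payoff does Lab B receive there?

At both CSV: Lab A loses 16 − 10 = 6 by deviating; Lab B loses 11 − 6 = 5. Product = 6·5 = 30.
At both Avro: Lab A loses 8 − 4 = 4 by deviating; Lab B loses 12 − 3 = 9. Product = 4·9 = 36.
36 > 30, so both Avro is risk-dominant. Lab B's payoff there is 12.

12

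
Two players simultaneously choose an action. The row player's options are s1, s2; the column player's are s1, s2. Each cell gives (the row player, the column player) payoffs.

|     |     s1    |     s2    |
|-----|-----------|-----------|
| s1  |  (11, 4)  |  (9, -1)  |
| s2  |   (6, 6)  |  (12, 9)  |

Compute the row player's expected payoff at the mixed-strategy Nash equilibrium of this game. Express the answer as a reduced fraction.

The column player mixes with probability q on s1, chosen so the row player is indifferent: 11q + 9(1−q) = 6q + 12(1−q) gives q = 3/8.
The row player's expected payoff (from either row, since indifferent) is 11·3/8 + 9·5/8 = 39/4.

39/4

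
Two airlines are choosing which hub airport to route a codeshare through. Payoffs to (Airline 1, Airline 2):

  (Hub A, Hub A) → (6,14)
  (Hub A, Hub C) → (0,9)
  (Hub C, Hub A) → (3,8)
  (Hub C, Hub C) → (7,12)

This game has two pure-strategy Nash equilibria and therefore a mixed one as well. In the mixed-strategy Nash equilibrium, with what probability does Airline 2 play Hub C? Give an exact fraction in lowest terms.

Airline 2's mix q on Hub A must make Airline 1 indifferent between Hub A and Hub C.
Airline 1's payoff from Hub A: 6q + 0(1−q). From Hub C: 3q + 7(1−q).
Set equal: 3q = 7(1−q) → q = 7/10.
Probability on Hub C is 1 − 7/10 = 3/10.

3/10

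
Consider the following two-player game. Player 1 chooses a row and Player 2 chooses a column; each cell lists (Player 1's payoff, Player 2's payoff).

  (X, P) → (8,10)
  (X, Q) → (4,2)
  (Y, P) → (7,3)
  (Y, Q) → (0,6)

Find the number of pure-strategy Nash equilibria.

1

(X, P): Player 1 gets 8 (best alternative 7); Player 2 gets 10 (best alternative 2). Neither deviates — NE.
(Y, Q) is not a NE: Player 1 would switch to X (4 > 0).
No other cell survives both best-response checks, so there is 1 pure NE.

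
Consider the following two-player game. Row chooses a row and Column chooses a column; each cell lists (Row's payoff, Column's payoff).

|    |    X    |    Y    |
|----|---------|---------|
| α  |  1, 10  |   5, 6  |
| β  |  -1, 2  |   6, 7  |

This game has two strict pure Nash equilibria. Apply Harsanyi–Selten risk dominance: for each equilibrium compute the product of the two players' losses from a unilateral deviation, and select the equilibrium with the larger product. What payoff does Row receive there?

At (α, X): Row loses 1 − (-1) = 2 by deviating; Column loses 10 − 6 = 4. Product = 2·4 = 8.
At (β, Y): Row loses 6 − 5 = 1 by deviating; Column loses 7 − 2 = 5. Product = 1·5 = 5.
8 > 5, so (α, X) is risk-dominant. Row's payoff there is 1.

1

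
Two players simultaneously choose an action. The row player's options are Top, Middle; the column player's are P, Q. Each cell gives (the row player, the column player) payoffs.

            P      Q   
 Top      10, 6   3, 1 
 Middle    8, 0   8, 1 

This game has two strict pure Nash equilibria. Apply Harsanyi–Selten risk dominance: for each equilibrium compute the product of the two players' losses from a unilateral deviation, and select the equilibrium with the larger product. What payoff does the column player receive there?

At (Top, P): the row player loses 10 − 8 = 2 by deviating; the column player loses 6 − 1 = 5. Product = 2·5 = 10.
At (Middle, Q): the row player loses 8 − 3 = 5 by deviating; the column player loses 1 − 0 = 1. Product = 5·1 = 5.
10 > 5, so (Top, P) is risk-dominant. The column player's payoff there is 6.

6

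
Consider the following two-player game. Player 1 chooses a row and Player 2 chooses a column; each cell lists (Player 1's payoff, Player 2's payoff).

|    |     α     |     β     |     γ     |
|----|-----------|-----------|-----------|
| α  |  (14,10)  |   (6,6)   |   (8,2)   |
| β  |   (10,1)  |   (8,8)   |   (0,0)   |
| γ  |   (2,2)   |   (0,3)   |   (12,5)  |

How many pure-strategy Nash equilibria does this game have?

3

Both α: Player 1 gets 14 (best alternative 10); Player 2 gets 10 (best alternative 6). Neither deviates — NE.
Both β: Player 1 gets 8 (best alternative 6); Player 2 gets 8 (best alternative 1). Neither deviates — NE.
Both γ: Player 1 gets 12 (best alternative 8); Player 2 gets 5 (best alternative 3). Neither deviates — NE.
(γ, β) is not a NE: Player 1 would switch to β (8 > 0).
No other cell survives both best-response checks, so there are 3 pure NE.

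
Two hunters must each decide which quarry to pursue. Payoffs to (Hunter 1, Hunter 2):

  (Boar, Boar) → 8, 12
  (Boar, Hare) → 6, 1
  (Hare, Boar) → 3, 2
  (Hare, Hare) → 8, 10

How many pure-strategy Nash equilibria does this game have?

2

Both Boar: Hunter 1 gets 8 (best alternative 3); Hunter 2 gets 12 (best alternative 1). Neither deviates — NE.
Both Hare: Hunter 1 gets 8 (best alternative 6); Hunter 2 gets 10 (best alternative 2). Neither deviates — NE.
(Boar, Hare) is not a NE: Hunter 1 would switch to Hare (8 > 6).
No other cell survives both best-response checks, so there are 2 pure NE.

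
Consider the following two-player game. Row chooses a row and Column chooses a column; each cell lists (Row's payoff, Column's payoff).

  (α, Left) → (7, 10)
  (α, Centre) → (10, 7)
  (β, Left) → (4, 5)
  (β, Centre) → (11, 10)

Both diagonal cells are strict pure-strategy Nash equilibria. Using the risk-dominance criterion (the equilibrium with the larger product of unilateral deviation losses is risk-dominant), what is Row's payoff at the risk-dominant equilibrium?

At (α, Left): Row loses 7 − 4 = 3 by deviating; Column loses 10 − 7 = 3. Product = 3·3 = 9.
At (β, Centre): Row loses 11 − 10 = 1 by deviating; Column loses 10 − 5 = 5. Product = 1·5 = 5.
9 > 5, so (α, Left) is risk-dominant. Row's payoff there is 7.

7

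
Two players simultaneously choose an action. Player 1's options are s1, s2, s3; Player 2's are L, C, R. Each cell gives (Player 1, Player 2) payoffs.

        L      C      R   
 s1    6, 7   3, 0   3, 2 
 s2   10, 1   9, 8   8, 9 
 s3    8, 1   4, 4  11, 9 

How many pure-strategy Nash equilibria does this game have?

1

(s3, R): Player 1 gets 11 (best alternative 8); Player 2 gets 9 (best alternative 4). Neither deviates — NE.
(s1, L) is not a NE: Player 1 would switch to s2 (10 > 6).
No other cell survives both best-response checks, so there is 1 pure NE.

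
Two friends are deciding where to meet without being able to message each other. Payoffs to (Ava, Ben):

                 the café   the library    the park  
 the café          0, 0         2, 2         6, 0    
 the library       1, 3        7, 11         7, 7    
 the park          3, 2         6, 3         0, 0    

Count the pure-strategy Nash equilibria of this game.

Both the library: Ava gets 7 (best alternative 6); Ben gets 11 (best alternative 7). Neither deviates — NE.
Both the park is not a NE: Ava would switch to the library (7 > 0).
No other cell survives both best-response checks, so there is 1 pure NE.

1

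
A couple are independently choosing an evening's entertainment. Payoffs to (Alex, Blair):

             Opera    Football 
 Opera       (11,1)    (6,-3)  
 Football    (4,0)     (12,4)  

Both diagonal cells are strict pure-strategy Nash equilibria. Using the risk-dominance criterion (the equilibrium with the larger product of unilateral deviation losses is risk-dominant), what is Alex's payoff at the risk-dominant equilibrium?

At both Opera: Alex loses 11 − 4 = 7 by deviating; Blair loses 1 − (-3) = 4. Product = 7·4 = 28.
At both Football: Alex loses 12 − 6 = 6 by deviating; Blair loses 4 − 0 = 4. Product = 6·4 = 24.
28 > 24, so both Opera is risk-dominant. Alex's payoff there is 11.

11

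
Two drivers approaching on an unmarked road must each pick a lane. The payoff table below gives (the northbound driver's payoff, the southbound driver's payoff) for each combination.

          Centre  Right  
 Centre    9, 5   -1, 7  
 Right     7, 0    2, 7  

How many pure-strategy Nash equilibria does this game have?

Both Right: the northbound driver gets 2 (best alternative -1); the southbound driver gets 7 (best alternative 0). Neither deviates — NE.
Both Centre is not a NE: the southbound driver would switch to Right (7 > 5).
No other cell survives both best-response checks, so there is 1 pure NE.

1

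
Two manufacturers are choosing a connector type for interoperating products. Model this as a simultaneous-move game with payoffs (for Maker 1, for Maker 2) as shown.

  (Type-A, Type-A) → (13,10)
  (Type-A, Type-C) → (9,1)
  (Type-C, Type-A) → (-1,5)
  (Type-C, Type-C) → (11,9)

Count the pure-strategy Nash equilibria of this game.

2

Both Type-A: Maker 1 gets 13 (best alternative -1); Maker 2 gets 10 (best alternative 1). Neither deviates — NE.
Both Type-C: Maker 1 gets 11 (best alternative 9); Maker 2 gets 9 (best alternative 5). Neither deviates — NE.
(Type-A, Type-C) is not a NE: Maker 1 would switch to Type-C (11 > 9).
No other cell survives both best-response checks, so there are 2 pure NE.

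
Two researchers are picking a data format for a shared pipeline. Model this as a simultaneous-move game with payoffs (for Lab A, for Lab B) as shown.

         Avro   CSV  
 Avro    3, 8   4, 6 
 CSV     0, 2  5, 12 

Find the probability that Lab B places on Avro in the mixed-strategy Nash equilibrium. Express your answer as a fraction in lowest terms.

1/4

Lab B's mix q on Avro must make Lab A indifferent between Avro and CSV.
Lab A's payoff from Avro: 3q + 4(1−q). From CSV: 0q + 5(1−q).
Set equal: 3q = 1(1−q) → q = 1/4.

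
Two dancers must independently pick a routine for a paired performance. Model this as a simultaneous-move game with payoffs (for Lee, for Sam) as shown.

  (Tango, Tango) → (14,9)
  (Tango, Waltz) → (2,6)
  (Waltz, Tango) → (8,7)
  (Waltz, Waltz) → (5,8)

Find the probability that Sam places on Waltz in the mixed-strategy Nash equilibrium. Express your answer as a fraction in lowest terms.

2/3

Sam's mix q on Tango must make Lee indifferent between Tango and Waltz.
Lee's payoff from Tango: 14q + 2(1−q). From Waltz: 8q + 5(1−q).
Set equal: 6q = 3(1−q) → q = 3/9 = 1/3.
Probability on Waltz is 1 − 1/3 = 2/3.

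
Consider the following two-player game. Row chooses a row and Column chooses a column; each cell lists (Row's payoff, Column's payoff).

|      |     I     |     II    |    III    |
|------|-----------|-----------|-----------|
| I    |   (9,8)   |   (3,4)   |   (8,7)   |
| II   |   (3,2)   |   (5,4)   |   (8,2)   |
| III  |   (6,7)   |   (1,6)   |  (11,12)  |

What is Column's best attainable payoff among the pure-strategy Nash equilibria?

Both I is a pure NE (Row: 9 ≥ 6; Column: 8 ≥ 7). Column gets 8.
Both II is a pure NE (Row: 5 ≥ 3; Column: 4 ≥ 2). Column gets 4.
Both III is a pure NE (Row: 11 ≥ 8; Column: 12 ≥ 7). Column gets 12.
Every other cell has a profitable deviation for at least one player. Highest of {8, 4, 12} is 12.

12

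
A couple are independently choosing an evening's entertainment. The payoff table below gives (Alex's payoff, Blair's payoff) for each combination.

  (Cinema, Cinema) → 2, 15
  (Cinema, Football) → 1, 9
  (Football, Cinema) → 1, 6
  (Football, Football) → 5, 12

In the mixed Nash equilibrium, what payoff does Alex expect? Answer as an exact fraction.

Blair mixes with probability q on Cinema, chosen so Alex is indifferent: 2q + 1(1−q) = 1q + 5(1−q) gives q = 4/5.
Alex's expected payoff (from either row, since indifferent) is 2·4/5 + 1·1/5 = 9/5.

9/5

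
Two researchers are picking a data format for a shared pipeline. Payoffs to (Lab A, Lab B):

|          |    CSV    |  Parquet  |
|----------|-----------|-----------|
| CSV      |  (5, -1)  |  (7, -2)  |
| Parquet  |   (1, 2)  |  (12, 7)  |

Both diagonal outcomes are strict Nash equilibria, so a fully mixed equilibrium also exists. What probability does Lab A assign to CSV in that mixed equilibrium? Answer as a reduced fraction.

Lab A's mix p on CSV must make Lab B indifferent between CSV and Parquet.
Lab B's payoff from CSV: (-1)p + 2(1−p). From Parquet: (-2)p + 7(1−p).
Set equal: 1p = 5(1−p) → p = 5/6.

5/6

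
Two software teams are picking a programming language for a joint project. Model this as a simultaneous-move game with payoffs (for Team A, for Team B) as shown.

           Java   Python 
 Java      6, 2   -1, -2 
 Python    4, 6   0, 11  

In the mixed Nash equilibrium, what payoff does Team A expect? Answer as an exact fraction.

4/3

Team B mixes with probability q on Java, chosen so Team A is indifferent: 6q + (-1)(1−q) = 4q + 0(1−q) gives q = 1/3.
Team A's expected payoff (from either row, since indifferent) is 6·1/3 + (-1)·2/3 = 4/3.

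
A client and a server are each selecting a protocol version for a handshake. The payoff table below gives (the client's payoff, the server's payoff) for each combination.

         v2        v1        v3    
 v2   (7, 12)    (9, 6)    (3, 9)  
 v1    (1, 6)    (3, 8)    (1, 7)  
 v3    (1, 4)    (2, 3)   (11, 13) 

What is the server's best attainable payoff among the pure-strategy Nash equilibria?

Both v2 is a pure NE (the client: 7 ≥ 1; the server: 12 ≥ 9). The server gets 12.
Both v3 is a pure NE (the client: 11 ≥ 3; the server: 13 ≥ 4). The server gets 13.
Every other cell has a profitable deviation for at least one player. Highest of {12, 13} is 13.

13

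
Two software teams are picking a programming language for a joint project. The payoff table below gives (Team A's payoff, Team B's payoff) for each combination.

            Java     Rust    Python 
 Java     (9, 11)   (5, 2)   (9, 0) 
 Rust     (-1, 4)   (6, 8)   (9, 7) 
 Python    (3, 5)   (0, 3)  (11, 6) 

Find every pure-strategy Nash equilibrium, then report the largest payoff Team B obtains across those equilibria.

11

Both Java is a pure NE (Team A: 9 ≥ 3; Team B: 11 ≥ 2). Team B gets 11.
Both Rust is a pure NE (Team A: 6 ≥ 5; Team B: 8 ≥ 7). Team B gets 8.
Both Python is a pure NE (Team A: 11 ≥ 9; Team B: 6 ≥ 5). Team B gets 6.
Every other cell has a profitable deviation for at least one player. Highest of {11, 8, 6} is 11.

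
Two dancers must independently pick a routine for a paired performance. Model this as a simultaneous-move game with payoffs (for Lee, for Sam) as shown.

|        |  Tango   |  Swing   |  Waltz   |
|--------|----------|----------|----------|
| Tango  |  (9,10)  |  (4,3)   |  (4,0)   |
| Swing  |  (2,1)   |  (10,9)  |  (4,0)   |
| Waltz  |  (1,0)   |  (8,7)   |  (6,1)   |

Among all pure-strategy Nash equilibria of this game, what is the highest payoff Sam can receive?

10

Both Tango is a pure NE (Lee: 9 ≥ 2; Sam: 10 ≥ 3). Sam gets 10.
Both Swing is a pure NE (Lee: 10 ≥ 8; Sam: 9 ≥ 1). Sam gets 9.
Every other cell has a profitable deviation for at least one player. Highest of {10, 9} is 10.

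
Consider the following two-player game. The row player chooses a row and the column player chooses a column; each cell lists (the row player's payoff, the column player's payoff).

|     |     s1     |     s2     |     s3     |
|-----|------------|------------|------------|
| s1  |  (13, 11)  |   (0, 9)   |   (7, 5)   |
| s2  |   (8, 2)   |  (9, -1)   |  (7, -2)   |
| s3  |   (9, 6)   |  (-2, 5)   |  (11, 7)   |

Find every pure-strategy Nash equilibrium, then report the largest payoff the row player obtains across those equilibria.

Both s1 is a pure NE (the row player: 13 ≥ 9; the column player: 11 ≥ 9). The row player gets 13.
Both s3 is a pure NE (the row player: 11 ≥ 7; the column player: 7 ≥ 6). The row player gets 11.
Every other cell has a profitable deviation for at least one player. Highest of {13, 11} is 13.

13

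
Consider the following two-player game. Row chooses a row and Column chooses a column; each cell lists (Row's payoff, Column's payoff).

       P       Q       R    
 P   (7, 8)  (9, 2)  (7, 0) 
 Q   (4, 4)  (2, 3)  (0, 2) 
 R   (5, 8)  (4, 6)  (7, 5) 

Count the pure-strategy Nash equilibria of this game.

1

Both P: Row gets 7 (best alternative 5); Column gets 8 (best alternative 2). Neither deviates — NE.
Both Q is not a NE: Row would switch to P (9 > 2).
No other cell survives both best-response checks, so there is 1 pure NE.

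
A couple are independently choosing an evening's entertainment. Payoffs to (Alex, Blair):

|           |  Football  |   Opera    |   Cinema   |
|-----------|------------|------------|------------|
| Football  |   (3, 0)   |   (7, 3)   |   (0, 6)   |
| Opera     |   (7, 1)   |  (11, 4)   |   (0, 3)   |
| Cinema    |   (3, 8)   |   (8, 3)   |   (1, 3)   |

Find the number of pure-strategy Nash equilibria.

Both Opera: Alex gets 11 (best alternative 8); Blair gets 4 (best alternative 3). Neither deviates — NE.
Both Football is not a NE: Alex would switch to Opera (7 > 3).
No other cell survives both best-response checks, so there is 1 pure NE.

1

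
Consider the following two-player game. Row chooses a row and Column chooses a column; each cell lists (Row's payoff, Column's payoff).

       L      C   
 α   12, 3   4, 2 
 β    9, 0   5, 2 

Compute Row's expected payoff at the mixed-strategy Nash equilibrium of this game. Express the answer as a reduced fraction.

Column mixes with probability q on L, chosen so Row is indifferent: 12q + 4(1−q) = 9q + 5(1−q) gives q = 1/4.
Row's expected payoff (from either row, since indifferent) is 12·1/4 + 4·3/4 = 6.

6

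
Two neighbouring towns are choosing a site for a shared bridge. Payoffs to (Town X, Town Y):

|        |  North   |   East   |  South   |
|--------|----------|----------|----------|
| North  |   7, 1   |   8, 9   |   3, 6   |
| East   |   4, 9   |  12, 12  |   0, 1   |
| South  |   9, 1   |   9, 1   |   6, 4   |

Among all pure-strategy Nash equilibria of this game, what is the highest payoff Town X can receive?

Both East is a pure NE (Town X: 12 ≥ 9; Town Y: 12 ≥ 9). Town X gets 12.
Both South is a pure NE (Town X: 6 ≥ 3; Town Y: 4 ≥ 1). Town X gets 6.
Every other cell has a profitable deviation for at least one player. Highest of {12, 6} is 12.

12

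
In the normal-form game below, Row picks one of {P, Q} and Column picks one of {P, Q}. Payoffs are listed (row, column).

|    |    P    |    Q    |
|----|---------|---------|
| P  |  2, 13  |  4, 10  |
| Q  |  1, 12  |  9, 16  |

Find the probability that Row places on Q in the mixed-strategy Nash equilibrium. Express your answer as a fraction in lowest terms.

Row's mix p on P must make Column indifferent between P and Q.
Column's payoff from P: 13p + 12(1−p). From Q: 10p + 16(1−p).
Set equal: 3p = 4(1−p) → p = 4/7.
Probability on Q is 1 − 4/7 = 3/7.

3/7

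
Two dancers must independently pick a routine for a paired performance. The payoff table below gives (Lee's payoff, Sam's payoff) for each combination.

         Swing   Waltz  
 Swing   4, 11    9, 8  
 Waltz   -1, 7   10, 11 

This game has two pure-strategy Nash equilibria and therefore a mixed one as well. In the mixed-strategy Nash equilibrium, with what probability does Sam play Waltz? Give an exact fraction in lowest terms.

5/6

Sam's mix q on Swing must make Lee indifferent between Swing and Waltz.
Lee's payoff from Swing: 4q + 9(1−q). From Waltz: (-1)q + 10(1−q).
Set equal: 5q = 1(1−q) → q = 1/6.
Probability on Waltz is 1 − 1/6 = 5/6.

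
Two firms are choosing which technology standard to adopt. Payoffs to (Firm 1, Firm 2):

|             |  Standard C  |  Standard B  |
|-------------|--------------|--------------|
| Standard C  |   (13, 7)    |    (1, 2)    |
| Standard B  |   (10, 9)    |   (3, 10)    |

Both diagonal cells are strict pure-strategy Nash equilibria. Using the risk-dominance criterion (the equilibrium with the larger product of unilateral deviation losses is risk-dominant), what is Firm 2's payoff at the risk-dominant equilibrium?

7

At both Standard C: Firm 1 loses 13 − 10 = 3 by deviating; Firm 2 loses 7 − 2 = 5. Product = 3·5 = 15.
At both Standard B: Firm 1 loses 3 − 1 = 2 by deviating; Firm 2 loses 10 − 9 = 1. Product = 2·1 = 2.
15 > 2, so both Standard C is risk-dominant. Firm 2's payoff there is 7.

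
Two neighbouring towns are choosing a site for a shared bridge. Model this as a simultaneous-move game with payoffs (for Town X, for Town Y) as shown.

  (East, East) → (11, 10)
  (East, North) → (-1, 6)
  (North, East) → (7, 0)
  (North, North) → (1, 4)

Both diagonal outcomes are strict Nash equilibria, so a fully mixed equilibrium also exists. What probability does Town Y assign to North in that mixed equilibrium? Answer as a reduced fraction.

Town Y's mix q on East must make Town X indifferent between East and North.
Town X's payoff from East: 11q + (-1)(1−q). From North: 7q + 1(1−q).
Set equal: 4q = 2(1−q) → q = 2/6 = 1/3.
Probability on North is 1 − 1/3 = 2/3.

2/3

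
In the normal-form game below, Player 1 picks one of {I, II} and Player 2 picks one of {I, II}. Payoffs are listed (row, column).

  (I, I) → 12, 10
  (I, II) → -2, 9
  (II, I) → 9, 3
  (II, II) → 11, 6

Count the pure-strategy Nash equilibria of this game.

Both I: Player 1 gets 12 (best alternative 9); Player 2 gets 10 (best alternative 9). Neither deviates — NE.
Both II: Player 1 gets 11 (best alternative -2); Player 2 gets 6 (best alternative 3). Neither deviates — NE.
(II, I) is not a NE: Player 1 would switch to I (12 > 9).
No other cell survives both best-response checks, so there are 2 pure NE.

2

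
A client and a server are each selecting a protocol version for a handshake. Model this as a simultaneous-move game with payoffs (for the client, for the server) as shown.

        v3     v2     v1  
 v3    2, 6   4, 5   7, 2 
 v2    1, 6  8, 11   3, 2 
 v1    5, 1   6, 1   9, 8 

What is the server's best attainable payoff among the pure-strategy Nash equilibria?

Both v2 is a pure NE (the client: 8 ≥ 6; the server: 11 ≥ 6). The server gets 11.
Both v1 is a pure NE (the client: 9 ≥ 7; the server: 8 ≥ 1). The server gets 8.
Every other cell has a profitable deviation for at least one player. Highest of {11, 8} is 11.

11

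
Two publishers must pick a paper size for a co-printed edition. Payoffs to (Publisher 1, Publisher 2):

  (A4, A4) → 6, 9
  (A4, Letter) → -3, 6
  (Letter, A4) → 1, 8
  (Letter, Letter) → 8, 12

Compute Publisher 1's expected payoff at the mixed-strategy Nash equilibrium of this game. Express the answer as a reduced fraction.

51/16

Publisher 2 mixes with probability q on A4, chosen so Publisher 1 is indifferent: 6q + (-3)(1−q) = 1q + 8(1−q) gives q = 11/16.
Publisher 1's expected payoff (from either row, since indifferent) is 6·11/16 + (-3)·5/16 = 51/16.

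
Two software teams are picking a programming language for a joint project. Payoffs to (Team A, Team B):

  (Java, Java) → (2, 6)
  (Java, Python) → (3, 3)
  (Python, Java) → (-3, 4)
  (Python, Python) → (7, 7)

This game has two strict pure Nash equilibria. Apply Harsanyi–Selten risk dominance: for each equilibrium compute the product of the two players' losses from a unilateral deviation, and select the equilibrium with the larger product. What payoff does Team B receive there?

At both Java: Team A loses 2 − (-3) = 5 by deviating; Team B loses 6 − 3 = 3. Product = 5·3 = 15.
At both Python: Team A loses 7 − 3 = 4 by deviating; Team B loses 7 − 4 = 3. Product = 4·3 = 12.
15 > 12, so both Java is risk-dominant. Team B's payoff there is 6.

6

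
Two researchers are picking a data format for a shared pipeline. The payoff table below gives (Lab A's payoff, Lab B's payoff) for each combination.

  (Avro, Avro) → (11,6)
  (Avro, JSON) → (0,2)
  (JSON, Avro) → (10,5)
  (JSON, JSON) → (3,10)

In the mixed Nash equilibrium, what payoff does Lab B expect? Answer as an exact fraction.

50/9

Lab A mixes with probability p on Avro, chosen so Lab B is indifferent: 6p + 5(1−p) = 2p + 10(1−p) gives p = 5/9.
Lab B's expected payoff is 6·5/9 + 5·4/9 = 50/9.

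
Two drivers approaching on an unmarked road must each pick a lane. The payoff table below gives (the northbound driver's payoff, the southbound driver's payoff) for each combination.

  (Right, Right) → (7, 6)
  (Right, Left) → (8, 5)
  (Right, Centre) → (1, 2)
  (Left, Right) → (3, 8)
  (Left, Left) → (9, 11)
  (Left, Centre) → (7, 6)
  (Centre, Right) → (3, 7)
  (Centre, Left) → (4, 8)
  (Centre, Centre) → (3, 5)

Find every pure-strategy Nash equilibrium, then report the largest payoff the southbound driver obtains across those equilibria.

11

Both Right is a pure NE (the northbound driver: 7 ≥ 3; the southbound driver: 6 ≥ 5). The southbound driver gets 6.
Both Left is a pure NE (the northbound driver: 9 ≥ 8; the southbound driver: 11 ≥ 8). The southbound driver gets 11.
Every other cell has a profitable deviation for at least one player. Highest of {6, 11} is 11.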